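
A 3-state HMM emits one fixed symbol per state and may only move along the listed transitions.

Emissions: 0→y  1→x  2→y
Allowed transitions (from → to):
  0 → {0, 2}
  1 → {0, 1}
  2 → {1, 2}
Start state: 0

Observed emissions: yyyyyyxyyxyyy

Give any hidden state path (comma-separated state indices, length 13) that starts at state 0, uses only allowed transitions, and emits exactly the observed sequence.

0,0,0,2,2,2,1,0,2,1,0,0,2

  0: obs=y cand={0,2} pick 0 [start]
  1: obs=y cand={0,2} pick 0 [0->0 ok]
  2: obs=y cand={0,2} pick 0 [0->0 ok]
  3: obs=y cand={0,2} pick 2 [0->2 ok]
  4: obs=y cand={0,2} pick 2 [2->2 ok]
  5: obs=y cand={0,2} pick 2 [2->2 ok]
  6: obs=x cand={1} pick 1 [2->1 ok]
  7: obs=y cand={0,2} pick 0 [1->0 ok]
  8: obs=y cand={0,2} pick 2 [0->2 ok]
  9: obs=x cand={1} pick 1 [2->1 ok]
  10: obs=y cand={0,2} pick 0 [1->0 ok]
  11: obs=y cand={0,2} pick 0 [0->0 ok]
  12: obs=y cand={0,2} pick 2 [0->2 ok]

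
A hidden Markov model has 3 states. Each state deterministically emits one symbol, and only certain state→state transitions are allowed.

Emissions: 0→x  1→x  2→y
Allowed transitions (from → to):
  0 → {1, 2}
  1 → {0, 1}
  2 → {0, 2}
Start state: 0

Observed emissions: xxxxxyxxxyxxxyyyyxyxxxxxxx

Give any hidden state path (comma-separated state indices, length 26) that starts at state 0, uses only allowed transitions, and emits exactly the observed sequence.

  0: obs=x cand={0,1} pick 0 [start]
  1: obs=x cand={0,1} pick 1 [0->1 ok]
  2: obs=x cand={0,1} pick 1 [1->1 ok]
  3: obs=x cand={0,1} pick 1 [1->1 ok]
  4: obs=x cand={0,1} pick 0 [1->0 ok]
  5: obs=y cand={2} pick 2 [0->2 ok]
  6: obs=x cand={0,1} pick 0 [2->0 ok]
  7: obs=x cand={0,1} pick 1 [0->1 ok]
  8: obs=x cand={0,1} pick 0 [1->0 ok]
  9: obs=y cand={2} pick 2 [0->2 ok]
  10: obs=x cand={0,1} pick 0 [2->0 ok]
  11: obs=x cand={0,1} pick 1 [0->1 ok]
  12: obs=x cand={0,1} pick 0 [1->0 ok]
  13: obs=y cand={2} pick 2 [0->2 ok]
  14: obs=y cand={2} pick 2 [2->2 ok]
  15: obs=y cand={2} pick 2 [2->2 ok]
  16: obs=y cand={2} pick 2 [2->2 ok]
  17: obs=x cand={0,1} pick 0 [2->0 ok]
  18: obs=y cand={2} pick 2 [0->2 ok]
  19: obs=x cand={0,1} pick 0 [2->0 ok]
  20: obs=x cand={0,1} pick 1 [0->1 ok]
  21: obs=x cand={0,1} pick 0 [1->0 ok]
  22: obs=x cand={0,1} pick 1 [0->1 ok]
  23: obs=x cand={0,1} pick 1 [1->1 ok]
  24: obs=x cand={0,1} pick 0 [1->0 ok]
  25: obs=x cand={0,1} pick 1 [0->1 ok]

0,1,1,1,0,2,0,1,0,2,0,1,0,2,2,2,2,0,2,0,1,0,1,1,0,1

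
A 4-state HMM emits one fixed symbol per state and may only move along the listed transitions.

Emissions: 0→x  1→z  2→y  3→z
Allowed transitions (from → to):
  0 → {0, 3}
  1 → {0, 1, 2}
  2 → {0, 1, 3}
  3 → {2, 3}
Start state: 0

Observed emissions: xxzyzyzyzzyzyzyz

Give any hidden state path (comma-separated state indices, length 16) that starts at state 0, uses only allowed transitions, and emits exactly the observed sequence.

0,0,3,2,1,2,1,2,3,3,2,1,2,3,2,3

  pos 0: x in {0}, choose 0; start
  pos 1: x in {0}, choose 0; 0->0 ok
  pos 2: z in {1,3}, choose 3; 0->3 ok
  pos 3: y in {2}, choose 2; 3->2 ok
  pos 4: z in {1,3}, choose 1; 2->1 ok
  pos 5: y in {2}, choose 2; 1->2 ok
  pos 6: z in {1,3}, choose 1; 2->1 ok
  pos 7: y in {2}, choose 2; 1->2 ok
  pos 8: z in {1,3}, choose 3; 2->3 ok
  pos 9: z in {1,3}, choose 3; 3->3 ok
  pos 10: y in {2}, choose 2; 3->2 ok
  pos 11: z in {1,3}, choose 1; 2->1 ok
  pos 12: y in {2}, choose 2; 1->2 ok
  pos 13: z in {1,3}, choose 3; 2->3 ok
  pos 14: y in {2}, choose 2; 3->2 ok
  pos 15: z in {1,3}, choose 3; 2->3 ok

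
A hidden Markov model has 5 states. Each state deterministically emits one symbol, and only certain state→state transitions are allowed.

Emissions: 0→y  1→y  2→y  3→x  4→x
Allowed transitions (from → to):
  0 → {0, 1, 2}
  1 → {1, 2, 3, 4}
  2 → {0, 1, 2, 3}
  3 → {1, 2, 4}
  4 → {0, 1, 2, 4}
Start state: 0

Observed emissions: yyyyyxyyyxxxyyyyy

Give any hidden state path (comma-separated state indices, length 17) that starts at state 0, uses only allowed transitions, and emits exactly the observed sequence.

0,0,2,2,1,3,1,2,1,4,4,4,2,0,2,2,2

  [0] y  {0,1,2}  => 0  start
  [1] y  {0,1,2}  => 0  0->0 ok
  [2] y  {0,1,2}  => 2  0->2 ok
  [3] y  {0,1,2}  => 2  2->2 ok
  [4] y  {0,1,2}  => 1  2->1 ok
  [5] x  {3,4}  => 3  1->3 ok
  [6] y  {0,1,2}  => 1  3->1 ok
  [7] y  {0,1,2}  => 2  1->2 ok
  [8] y  {0,1,2}  => 1  2->1 ok
  [9] x  {3,4}  => 4  1->4 ok
  [10] x  {3,4}  => 4  4->4 ok
  [11] x  {3,4}  => 4  4->4 ok
  [12] y  {0,1,2}  => 2  4->2 ok
  [13] y  {0,1,2}  => 0  2->0 ok
  [14] y  {0,1,2}  => 2  0->2 ok
  [15] y  {0,1,2}  => 2  2->2 ok
  [16] y  {0,1,2}  => 2  2->2 ok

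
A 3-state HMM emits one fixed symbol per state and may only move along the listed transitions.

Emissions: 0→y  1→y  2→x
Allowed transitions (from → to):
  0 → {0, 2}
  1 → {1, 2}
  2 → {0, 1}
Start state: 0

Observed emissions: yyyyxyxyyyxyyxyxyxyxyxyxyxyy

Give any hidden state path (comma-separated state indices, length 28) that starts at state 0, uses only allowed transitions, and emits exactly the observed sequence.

  pos 0: y in {0,1}, choose 0; start
  pos 1: y in {0,1}, choose 0; 0->0 ok
  pos 2: y in {0,1}, choose 0; 0->0 ok
  pos 3: y in {0,1}, choose 0; 0->0 ok
  pos 4: x in {2}, choose 2; 0->2 ok
  pos 5: y in {0,1}, choose 1; 2->1 ok
  pos 6: x in {2}, choose 2; 1->2 ok
  pos 7: y in {0,1}, choose 0; 2->0 ok
  pos 8: y in {0,1}, choose 0; 0->0 ok
  pos 9: y in {0,1}, choose 0; 0->0 ok
  pos 10: x in {2}, choose 2; 0->2 ok
  pos 11: y in {0,1}, choose 0; 2->0 ok
  pos 12: y in {0,1}, choose 0; 0->0 ok
  pos 13: x in {2}, choose 2; 0->2 ok
  pos 14: y in {0,1}, choose 1; 2->1 ok
  pos 15: x in {2}, choose 2; 1->2 ok
  pos 16: y in {0,1}, choose 1; 2->1 ok
  pos 17: x in {2}, choose 2; 1->2 ok
  pos 18: y in {0,1}, choose 0; 2->0 ok
  pos 19: x in {2}, choose 2; 0->2 ok
  pos 20: y in {0,1}, choose 0; 2->0 ok
  pos 21: x in {2}, choose 2; 0->2 ok
  pos 22: y in {0,1}, choose 1; 2->1 ok
  pos 23: x in {2}, choose 2; 1->2 ok
  pos 24: y in {0,1}, choose 0; 2->0 ok
  pos 25: x in {2}, choose 2; 0->2 ok
  pos 26: y in {0,1}, choose 0; 2->0 ok
  pos 27: y in {0,1}, choose 0; 0->0 ok

0,0,0,0,2,1,2,0,0,0,2,0,0,2,1,2,1,2,0,2,0,2,1,2,0,2,0,0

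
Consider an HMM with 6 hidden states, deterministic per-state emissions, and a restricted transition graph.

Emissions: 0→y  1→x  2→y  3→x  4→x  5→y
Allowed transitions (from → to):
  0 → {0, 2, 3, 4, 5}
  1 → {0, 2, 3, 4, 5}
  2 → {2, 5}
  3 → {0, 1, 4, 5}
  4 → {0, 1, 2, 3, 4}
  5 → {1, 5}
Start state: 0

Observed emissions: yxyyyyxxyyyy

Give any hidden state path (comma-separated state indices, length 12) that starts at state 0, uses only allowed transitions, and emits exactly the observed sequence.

  0: obs=y cand={0,2,5} pick 0 [start]
  1: obs=x cand={1,3,4} pick 3 [0->3 ok]
  2: obs=y cand={0,2,5} pick 5 [3->5 ok]
  3: obs=y cand={0,2,5} pick 5 [5->5 ok]
  4: obs=y cand={0,2,5} pick 5 [5->5 ok]
  5: obs=y cand={0,2,5} pick 5 [5->5 ok]
  6: obs=x cand={1,3,4} pick 1 [5->1 ok]
  7: obs=x cand={1,3,4} pick 4 [1->4 ok]
  8: obs=y cand={0,2,5} pick 2 [4->2 ok]
  9: obs=y cand={0,2,5} pick 2 [2->2 ok]
  10: obs=y cand={0,2,5} pick 5 [2->5 ok]
  11: obs=y cand={0,2,5} pick 5 [5->5 ok]

0,3,5,5,5,5,1,4,2,2,5,5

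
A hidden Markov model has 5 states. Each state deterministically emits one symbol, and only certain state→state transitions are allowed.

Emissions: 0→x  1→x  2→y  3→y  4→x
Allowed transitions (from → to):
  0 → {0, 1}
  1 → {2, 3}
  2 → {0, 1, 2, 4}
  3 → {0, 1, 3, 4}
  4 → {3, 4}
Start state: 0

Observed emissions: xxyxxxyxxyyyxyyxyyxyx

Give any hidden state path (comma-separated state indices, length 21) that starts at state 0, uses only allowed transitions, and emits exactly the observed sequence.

  t0 'x' -> {0,1,4}, take 0 (start)
  t1 'x' -> {0,1,4}, take 1 (0->1 ok)
  t2 'y' -> {2,3}, take 3 (1->3 ok)
  t3 'x' -> {0,1,4}, take 0 (3->0 ok)
  t4 'x' -> {0,1,4}, take 0 (0->0 ok)
  t5 'x' -> {0,1,4}, take 1 (0->1 ok)
  t6 'y' -> {2,3}, take 2 (1->2 ok)
  t7 'x' -> {0,1,4}, take 4 (2->4 ok)
  t8 'x' -> {0,1,4}, take 4 (4->4 ok)
  t9 'y' -> {2,3}, take 3 (4->3 ok)
  t10 'y' -> {2,3}, take 3 (3->3 ok)
  t11 'y' -> {2,3}, take 3 (3->3 ok)
  t12 'x' -> {0,1,4}, take 4 (3->4 ok)
  t13 'y' -> {2,3}, take 3 (4->3 ok)
  t14 'y' -> {2,3}, take 3 (3->3 ok)
  t15 'x' -> {0,1,4}, take 1 (3->1 ok)
  t16 'y' -> {2,3}, take 3 (1->3 ok)
  t17 'y' -> {2,3}, take 3 (3->3 ok)
  t18 'x' -> {0,1,4}, take 1 (3->1 ok)
  t19 'y' -> {2,3}, take 3 (1->3 ok)
  t20 'x' -> {0,1,4}, take 0 (3->0 ok)

0,1,3,0,0,1,2,4,4,3,3,3,4,3,3,1,3,3,1,3,0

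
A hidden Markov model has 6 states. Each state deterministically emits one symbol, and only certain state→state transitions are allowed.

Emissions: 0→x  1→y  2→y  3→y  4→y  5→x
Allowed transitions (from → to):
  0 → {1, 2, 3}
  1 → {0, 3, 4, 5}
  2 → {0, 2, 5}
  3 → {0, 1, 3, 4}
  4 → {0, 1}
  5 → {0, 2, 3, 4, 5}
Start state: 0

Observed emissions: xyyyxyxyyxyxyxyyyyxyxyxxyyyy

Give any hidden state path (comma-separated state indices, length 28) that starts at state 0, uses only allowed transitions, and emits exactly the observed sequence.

  pos 0: x in {0,5}, choose 0; start
  pos 1: y in {1,2,3,4}, choose 2; 0->2 ok
  pos 2: y in {1,2,3,4}, choose 2; 2->2 ok
  pos 3: y in {1,2,3,4}, choose 2; 2->2 ok
  pos 4: x in {0,5}, choose 0; 2->0 ok
  pos 5: y in {1,2,3,4}, choose 1; 0->1 ok
  pos 6: x in {0,5}, choose 5; 1->5 ok
  pos 7: y in {1,2,3,4}, choose 3; 5->3 ok
  pos 8: y in {1,2,3,4}, choose 4; 3->4 ok
  pos 9: x in {0,5}, choose 0; 4->0 ok
  pos 10: y in {1,2,3,4}, choose 2; 0->2 ok
  pos 11: x in {0,5}, choose 0; 2->0 ok
  pos 12: y in {1,2,3,4}, choose 1; 0->1 ok
  pos 13: x in {0,5}, choose 0; 1->0 ok
  pos 14: y in {1,2,3,4}, choose 1; 0->1 ok
  pos 15: y in {1,2,3,4}, choose 4; 1->4 ok
  pos 16: y in {1,2,3,4}, choose 1; 4->1 ok
  pos 17: y in {1,2,3,4}, choose 3; 1->3 ok
  pos 18: x in {0,5}, choose 0; 3->0 ok
  pos 19: y in {1,2,3,4}, choose 2; 0->2 ok
  pos 20: x in {0,5}, choose 0; 2->0 ok
  pos 21: y in {1,2,3,4}, choose 1; 0->1 ok
  pos 22: x in {0,5}, choose 5; 1->5 ok
  pos 23: x in {0,5}, choose 0; 5->0 ok
  pos 24: y in {1,2,3,4}, choose 3; 0->3 ok
  pos 25: y in {1,2,3,4}, choose 1; 3->1 ok
  pos 26: y in {1,2,3,4}, choose 3; 1->3 ok
  pos 27: y in {1,2,3,4}, choose 1; 3->1 ok

0,2,2,2,0,1,5,3,4,0,2,0,1,0,1,4,1,3,0,2,0,1,5,0,3,1,3,1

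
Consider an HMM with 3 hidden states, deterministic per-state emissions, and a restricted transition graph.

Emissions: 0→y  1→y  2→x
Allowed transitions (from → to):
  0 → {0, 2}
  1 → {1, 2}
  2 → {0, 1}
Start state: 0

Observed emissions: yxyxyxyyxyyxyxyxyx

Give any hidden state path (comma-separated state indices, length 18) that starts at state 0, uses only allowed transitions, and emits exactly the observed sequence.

  pos 0: y in {0,1}, choose 0; start
  pos 1: x in {2}, choose 2; 0->2 ok
  pos 2: y in {0,1}, choose 1; 2->1 ok
  pos 3: x in {2}, choose 2; 1->2 ok
  pos 4: y in {0,1}, choose 0; 2->0 ok
  pos 5: x in {2}, choose 2; 0->2 ok
  pos 6: y in {0,1}, choose 0; 2->0 ok
  pos 7: y in {0,1}, choose 0; 0->0 ok
  pos 8: x in {2}, choose 2; 0->2 ok
  pos 9: y in {0,1}, choose 1; 2->1 ok
  pos 10: y in {0,1}, choose 1; 1->1 ok
  pos 11: x in {2}, choose 2; 1->2 ok
  pos 12: y in {0,1}, choose 1; 2->1 ok
  pos 13: x in {2}, choose 2; 1->2 ok
  pos 14: y in {0,1}, choose 1; 2->1 ok
  pos 15: x in {2}, choose 2; 1->2 ok
  pos 16: y in {0,1}, choose 0; 2->0 ok
  pos 17: x in {2}, choose 2; 0->2 ok

0,2,1,2,0,2,0,0,2,1,1,2,1,2,1,2,0,2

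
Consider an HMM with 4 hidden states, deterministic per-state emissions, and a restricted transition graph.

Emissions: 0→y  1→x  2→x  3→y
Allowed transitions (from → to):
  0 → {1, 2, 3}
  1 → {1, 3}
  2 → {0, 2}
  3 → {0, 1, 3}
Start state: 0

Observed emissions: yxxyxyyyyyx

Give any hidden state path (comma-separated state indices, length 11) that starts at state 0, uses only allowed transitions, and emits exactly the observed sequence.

  pos 0: y in {0,3}, choose 0; start
  pos 1: x in {1,2}, choose 1; 0->1 ok
  pos 2: x in {1,2}, choose 1; 1->1 ok
  pos 3: y in {0,3}, choose 3; 1->3 ok
  pos 4: x in {1,2}, choose 1; 3->1 ok
  pos 5: y in {0,3}, choose 3; 1->3 ok
  pos 6: y in {0,3}, choose 3; 3->3 ok
  pos 7: y in {0,3}, choose 3; 3->3 ok
  pos 8: y in {0,3}, choose 0; 3->0 ok
  pos 9: y in {0,3}, choose 3; 0->3 ok
  pos 10: x in {1,2}, choose 1; 3->1 ok

0,1,1,3,1,3,3,3,0,3,1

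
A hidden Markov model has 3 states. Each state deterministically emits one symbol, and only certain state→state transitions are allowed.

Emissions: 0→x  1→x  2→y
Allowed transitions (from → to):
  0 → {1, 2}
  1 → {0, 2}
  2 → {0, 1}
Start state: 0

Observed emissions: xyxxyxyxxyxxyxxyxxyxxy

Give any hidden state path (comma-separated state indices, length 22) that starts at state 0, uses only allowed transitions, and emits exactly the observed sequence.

0,2,1,0,2,1,2,0,1,2,0,1,2,0,1,2,0,1,2,0,1,2

  pos 0: x in {0,1}, choose 0; start
  pos 1: y in {2}, choose 2; 0->2 ok
  pos 2: x in {0,1}, choose 1; 2->1 ok
  pos 3: x in {0,1}, choose 0; 1->0 ok
  pos 4: y in {2}, choose 2; 0->2 ok
  pos 5: x in {0,1}, choose 1; 2->1 ok
  pos 6: y in {2}, choose 2; 1->2 ok
  pos 7: x in {0,1}, choose 0; 2->0 ok
  pos 8: x in {0,1}, choose 1; 0->1 ok
  pos 9: y in {2}, choose 2; 1->2 ok
  pos 10: x in {0,1}, choose 0; 2->0 ok
  pos 11: x in {0,1}, choose 1; 0->1 ok
  pos 12: y in {2}, choose 2; 1->2 ok
  pos 13: x in {0,1}, choose 0; 2->0 ok
  pos 14: x in {0,1}, choose 1; 0->1 ok
  pos 15: y in {2}, choose 2; 1->2 ok
  pos 16: x in {0,1}, choose 0; 2->0 ok
  pos 17: x in {0,1}, choose 1; 0->1 ok
  pos 18: y in {2}, choose 2; 1->2 ok
  pos 19: x in {0,1}, choose 0; 2->0 ok
  pos 20: x in {0,1}, choose 1; 0->1 ok
  pos 21: y in {2}, choose 2; 1->2 ok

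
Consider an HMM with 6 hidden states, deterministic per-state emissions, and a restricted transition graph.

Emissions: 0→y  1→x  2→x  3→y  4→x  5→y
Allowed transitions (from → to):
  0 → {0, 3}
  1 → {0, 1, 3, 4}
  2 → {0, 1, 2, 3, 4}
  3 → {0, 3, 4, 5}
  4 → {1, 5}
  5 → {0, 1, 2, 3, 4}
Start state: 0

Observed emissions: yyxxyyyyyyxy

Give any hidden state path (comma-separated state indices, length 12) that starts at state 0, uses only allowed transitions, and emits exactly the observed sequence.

  0: obs=y cand={0,3,5} pick 0 [start]
  1: obs=y cand={0,3,5} pick 3 [0->3 ok]
  2: obs=x cand={1,2,4} pick 4 [3->4 ok]
  3: obs=x cand={1,2,4} pick 1 [4->1 ok]
  4: obs=y cand={0,3,5} pick 0 [1->0 ok]
  5: obs=y cand={0,3,5} pick 0 [0->0 ok]
  6: obs=y cand={0,3,5} pick 0 [0->0 ok]
  7: obs=y cand={0,3,5} pick 0 [0->0 ok]
  8: obs=y cand={0,3,5} pick 3 [0->3 ok]
  9: obs=y cand={0,3,5} pick 5 [3->5 ok]
  10: obs=x cand={1,2,4} pick 4 [5->4 ok]
  11: obs=y cand={0,3,5} pick 5 [4->5 ok]

0,3,4,1,0,0,0,0,3,5,4,5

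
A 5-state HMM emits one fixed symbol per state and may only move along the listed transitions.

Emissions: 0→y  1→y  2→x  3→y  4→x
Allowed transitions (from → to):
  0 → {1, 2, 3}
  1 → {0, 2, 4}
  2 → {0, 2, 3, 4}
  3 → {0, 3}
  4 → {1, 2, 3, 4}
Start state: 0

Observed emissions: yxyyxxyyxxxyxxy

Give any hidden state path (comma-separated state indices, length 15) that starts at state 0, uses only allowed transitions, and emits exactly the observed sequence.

0,2,3,0,2,2,0,1,4,2,4,1,2,4,3

  0: obs=y cand={0,1,3} pick 0 [start]
  1: obs=x cand={2,4} pick 2 [0->2 ok]
  2: obs=y cand={0,1,3} pick 3 [2->3 ok]
  3: obs=y cand={0,1,3} pick 0 [3->0 ok]
  4: obs=x cand={2,4} pick 2 [0->2 ok]
  5: obs=x cand={2,4} pick 2 [2->2 ok]
  6: obs=y cand={0,1,3} pick 0 [2->0 ok]
  7: obs=y cand={0,1,3} pick 1 [0->1 ok]
  8: obs=x cand={2,4} pick 4 [1->4 ok]
  9: obs=x cand={2,4} pick 2 [4->2 ok]
  10: obs=x cand={2,4} pick 4 [2->4 ok]
  11: obs=y cand={0,1,3} pick 1 [4->1 ok]
  12: obs=x cand={2,4} pick 2 [1->2 ok]
  13: obs=x cand={2,4} pick 4 [2->4 ok]
  14: obs=y cand={0,1,3} pick 3 [4->3 ok]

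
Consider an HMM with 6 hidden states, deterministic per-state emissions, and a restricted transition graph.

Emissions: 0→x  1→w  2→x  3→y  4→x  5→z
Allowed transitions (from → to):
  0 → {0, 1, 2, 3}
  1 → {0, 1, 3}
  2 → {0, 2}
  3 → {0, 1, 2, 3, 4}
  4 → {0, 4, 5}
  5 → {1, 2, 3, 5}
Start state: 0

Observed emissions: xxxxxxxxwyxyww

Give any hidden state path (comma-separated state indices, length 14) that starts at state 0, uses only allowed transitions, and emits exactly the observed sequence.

0,2,0,2,0,2,0,0,1,3,0,3,1,1

  t0 'x' -> {0,2,4}, take 0 (start)
  t1 'x' -> {0,2,4}, take 2 (0->2 ok)
  t2 'x' -> {0,2,4}, take 0 (2->0 ok)
  t3 'x' -> {0,2,4}, take 2 (0->2 ok)
  t4 'x' -> {0,2,4}, take 0 (2->0 ok)
  t5 'x' -> {0,2,4}, take 2 (0->2 ok)
  t6 'x' -> {0,2,4}, take 0 (2->0 ok)
  t7 'x' -> {0,2,4}, take 0 (0->0 ok)
  t8 'w' -> {1}, take 1 (0->1 ok)
  t9 'y' -> {3}, take 3 (1->3 ok)
  t10 'x' -> {0,2,4}, take 0 (3->0 ok)
  t11 'y' -> {3}, take 3 (0->3 ok)
  t12 'w' -> {1}, take 1 (3->1 ok)
  t13 'w' -> {1}, take 1 (1->1 ok)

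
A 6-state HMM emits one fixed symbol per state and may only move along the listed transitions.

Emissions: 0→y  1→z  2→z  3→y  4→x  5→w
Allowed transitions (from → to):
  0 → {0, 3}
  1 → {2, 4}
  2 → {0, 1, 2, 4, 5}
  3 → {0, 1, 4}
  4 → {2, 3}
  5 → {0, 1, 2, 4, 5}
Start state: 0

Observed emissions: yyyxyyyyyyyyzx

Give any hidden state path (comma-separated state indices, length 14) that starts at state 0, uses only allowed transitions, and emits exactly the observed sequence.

  [0] y  {0,3}  => 0  start
  [1] y  {0,3}  => 0  0->0 ok
  [2] y  {0,3}  => 3  0->3 ok
  [3] x  {4}  => 4  3->4 ok
  [4] y  {0,3}  => 3  4->3 ok
  [5] y  {0,3}  => 0  3->0 ok
  [6] y  {0,3}  => 3  0->3 ok
  [7] y  {0,3}  => 0  3->0 ok
  [8] y  {0,3}  => 0  0->0 ok
  [9] y  {0,3}  => 0  0->0 ok
  [10] y  {0,3}  => 0  0->0 ok
  [11] y  {0,3}  => 3  0->3 ok
  [12] z  {1,2}  => 1  3->1 ok
  [13] x  {4}  => 4  1->4 ok

0,0,3,4,3,0,3,0,0,0,0,3,1,4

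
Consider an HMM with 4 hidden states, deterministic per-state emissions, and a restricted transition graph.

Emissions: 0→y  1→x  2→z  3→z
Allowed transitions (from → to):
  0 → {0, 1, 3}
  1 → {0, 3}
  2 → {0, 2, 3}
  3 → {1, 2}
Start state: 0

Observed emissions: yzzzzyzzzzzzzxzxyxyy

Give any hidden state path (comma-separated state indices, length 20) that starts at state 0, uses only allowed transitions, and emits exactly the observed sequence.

0,3,2,3,2,0,3,2,2,2,2,2,3,1,3,1,0,1,0,0

  pos 0: y in {0}, choose 0; start
  pos 1: z in {2,3}, choose 3; 0->3 ok
  pos 2: z in {2,3}, choose 2; 3->2 ok
  pos 3: z in {2,3}, choose 3; 2->3 ok
  pos 4: z in {2,3}, choose 2; 3->2 ok
  pos 5: y in {0}, choose 0; 2->0 ok
  pos 6: z in {2,3}, choose 3; 0->3 ok
  pos 7: z in {2,3}, choose 2; 3->2 ok
  pos 8: z in {2,3}, choose 2; 2->2 ok
  pos 9: z in {2,3}, choose 2; 2->2 ok
  pos 10: z in {2,3}, choose 2; 2->2 ok
  pos 11: z in {2,3}, choose 2; 2->2 ok
  pos 12: z in {2,3}, choose 3; 2->3 ok
  pos 13: x in {1}, choose 1; 3->1 ok
  pos 14: z in {2,3}, choose 3; 1->3 ok
  pos 15: x in {1}, choose 1; 3->1 ok
  pos 16: y in {0}, choose 0; 1->0 ok
  pos 17: x in {1}, choose 1; 0->1 ok
  pos 18: y in {0}, choose 0; 1->0 ok
  pos 19: y in {0}, choose 0; 0->0 ok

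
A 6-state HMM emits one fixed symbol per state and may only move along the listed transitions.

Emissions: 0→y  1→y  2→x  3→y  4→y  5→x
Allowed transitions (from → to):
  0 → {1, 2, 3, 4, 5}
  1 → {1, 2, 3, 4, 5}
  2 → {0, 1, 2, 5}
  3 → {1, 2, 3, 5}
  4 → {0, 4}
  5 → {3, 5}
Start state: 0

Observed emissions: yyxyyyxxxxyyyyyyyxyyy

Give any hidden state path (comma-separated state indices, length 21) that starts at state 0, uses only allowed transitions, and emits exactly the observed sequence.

  0: obs=y cand={0,1,3,4} pick 0 [start]
  1: obs=y cand={0,1,3,4} pick 1 [0->1 ok]
  2: obs=x cand={2,5} pick 5 [1->5 ok]
  3: obs=y cand={0,1,3,4} pick 3 [5->3 ok]
  4: obs=y cand={0,1,3,4} pick 3 [3->3 ok]
  5: obs=y cand={0,1,3,4} pick 1 [3->1 ok]
  6: obs=x cand={2,5} pick 5 [1->5 ok]
  7: obs=x cand={2,5} pick 5 [5->5 ok]
  8: obs=x cand={2,5} pick 5 [5->5 ok]
  9: obs=x cand={2,5} pick 5 [5->5 ok]
  10: obs=y cand={0,1,3,4} pick 3 [5->3 ok]
  11: obs=y cand={0,1,3,4} pick 3 [3->3 ok]
  12: obs=y cand={0,1,3,4} pick 1 [3->1 ok]
  13: obs=y cand={0,1,3,4} pick 4 [1->4 ok]
  14: obs=y cand={0,1,3,4} pick 4 [4->4 ok]
  15: obs=y cand={0,1,3,4} pick 0 [4->0 ok]
  16: obs=y cand={0,1,3,4} pick 3 [0->3 ok]
  17: obs=x cand={2,5} pick 5 [3->5 ok]
  18: obs=y cand={0,1,3,4} pick 3 [5->3 ok]
  19: obs=y cand={0,1,3,4} pick 1 [3->1 ok]
  20: obs=y cand={0,1,3,4} pick 4 [1->4 ok]

0,1,5,3,3,1,5,5,5,5,3,3,1,4,4,0,3,5,3,1,4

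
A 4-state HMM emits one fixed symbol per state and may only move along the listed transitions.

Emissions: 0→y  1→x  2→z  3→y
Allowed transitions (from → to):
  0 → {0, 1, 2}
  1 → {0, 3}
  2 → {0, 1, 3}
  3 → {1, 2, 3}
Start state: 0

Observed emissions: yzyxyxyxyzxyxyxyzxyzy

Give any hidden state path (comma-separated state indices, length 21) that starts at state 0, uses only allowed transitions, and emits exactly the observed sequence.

  t0 'y' -> {0,3}, take 0 (start)
  t1 'z' -> {2}, take 2 (0->2 ok)
  t2 'y' -> {0,3}, take 3 (2->3 ok)
  t3 'x' -> {1}, take 1 (3->1 ok)
  t4 'y' -> {0,3}, take 3 (1->3 ok)
  t5 'x' -> {1}, take 1 (3->1 ok)
  t6 'y' -> {0,3}, take 0 (1->0 ok)
  t7 'x' -> {1}, take 1 (0->1 ok)
  t8 'y' -> {0,3}, take 0 (1->0 ok)
  t9 'z' -> {2}, take 2 (0->2 ok)
  t10 'x' -> {1}, take 1 (2->1 ok)
  t11 'y' -> {0,3}, take 0 (1->0 ok)
  t12 'x' -> {1}, take 1 (0->1 ok)
  t13 'y' -> {0,3}, take 3 (1->3 ok)
  t14 'x' -> {1}, take 1 (3->1 ok)
  t15 'y' -> {0,3}, take 3 (1->3 ok)
  t16 'z' -> {2}, take 2 (3->2 ok)
  t17 'x' -> {1}, take 1 (2->1 ok)
  t18 'y' -> {0,3}, take 3 (1->3 ok)
  t19 'z' -> {2}, take 2 (3->2 ok)
  t20 'y' -> {0,3}, take 3 (2->3 ok)

0,2,3,1,3,1,0,1,0,2,1,0,1,3,1,3,2,1,3,2,3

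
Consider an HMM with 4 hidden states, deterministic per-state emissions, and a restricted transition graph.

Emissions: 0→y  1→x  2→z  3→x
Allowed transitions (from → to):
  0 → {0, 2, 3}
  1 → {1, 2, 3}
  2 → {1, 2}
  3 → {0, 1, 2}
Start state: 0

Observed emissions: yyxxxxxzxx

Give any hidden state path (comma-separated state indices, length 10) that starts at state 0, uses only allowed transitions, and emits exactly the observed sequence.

0,0,3,1,3,1,1,2,1,1

  [0] y  {0}  => 0  start
  [1] y  {0}  => 0  0->0 ok
  [2] x  {1,3}  => 3  0->3 ok
  [3] x  {1,3}  => 1  3->1 ok
  [4] x  {1,3}  => 3  1->3 ok
  [5] x  {1,3}  => 1  3->1 ok
  [6] x  {1,3}  => 1  1->1 ok
  [7] z  {2}  => 2  1->2 ok
  [8] x  {1,3}  => 1  2->1 ok
  [9] x  {1,3}  => 1  1->1 ok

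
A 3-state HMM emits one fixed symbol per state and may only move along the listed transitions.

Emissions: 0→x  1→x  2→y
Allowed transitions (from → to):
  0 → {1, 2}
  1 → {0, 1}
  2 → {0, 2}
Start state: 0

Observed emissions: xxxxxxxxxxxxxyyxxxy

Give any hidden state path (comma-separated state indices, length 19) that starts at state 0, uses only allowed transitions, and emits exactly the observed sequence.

  [0] x  {0,1}  => 0  start
  [1] x  {0,1}  => 1  0->1 ok
  [2] x  {0,1}  => 0  1->0 ok
  [3] x  {0,1}  => 1  0->1 ok
  [4] x  {0,1}  => 0  1->0 ok
  [5] x  {0,1}  => 1  0->1 ok
  [6] x  {0,1}  => 1  1->1 ok
  [7] x  {0,1}  => 0  1->0 ok
  [8] x  {0,1}  => 1  0->1 ok
  [9] x  {0,1}  => 0  1->0 ok
  [10] x  {0,1}  => 1  0->1 ok
  [11] x  {0,1}  => 1  1->1 ok
  [12] x  {0,1}  => 0  1->0 ok
  [13] y  {2}  => 2  0->2 ok
  [14] y  {2}  => 2  2->2 ok
  [15] x  {0,1}  => 0  2->0 ok
  [16] x  {0,1}  => 1  0->1 ok
  [17] x  {0,1}  => 0  1->0 ok
  [18] y  {2}  => 2  0->2 ok

0,1,0,1,0,1,1,0,1,0,1,1,0,2,2,0,1,0,2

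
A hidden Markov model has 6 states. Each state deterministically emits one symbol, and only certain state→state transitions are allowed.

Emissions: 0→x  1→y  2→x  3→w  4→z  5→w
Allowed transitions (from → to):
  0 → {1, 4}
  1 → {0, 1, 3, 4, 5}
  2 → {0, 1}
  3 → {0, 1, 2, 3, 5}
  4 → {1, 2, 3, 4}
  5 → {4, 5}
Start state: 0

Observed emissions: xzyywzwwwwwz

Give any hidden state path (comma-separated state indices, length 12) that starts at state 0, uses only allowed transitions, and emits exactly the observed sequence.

0,4,1,1,5,4,3,3,3,3,5,4

  pos 0: x in {0,2}, choose 0; start
  pos 1: z in {4}, choose 4; 0->4 ok
  pos 2: y in {1}, choose 1; 4->1 ok
  pos 3: y in {1}, choose 1; 1->1 ok
  pos 4: w in {3,5}, choose 5; 1->5 ok
  pos 5: z in {4}, choose 4; 5->4 ok
  pos 6: w in {3,5}, choose 3; 4->3 ok
  pos 7: w in {3,5}, choose 3; 3->3 ok
  pos 8: w in {3,5}, choose 3; 3->3 ok
  pos 9: w in {3,5}, choose 3; 3->3 ok
  pos 10: w in {3,5}, choose 5; 3->5 ok
  pos 11: z in {4}, choose 4; 5->4 ok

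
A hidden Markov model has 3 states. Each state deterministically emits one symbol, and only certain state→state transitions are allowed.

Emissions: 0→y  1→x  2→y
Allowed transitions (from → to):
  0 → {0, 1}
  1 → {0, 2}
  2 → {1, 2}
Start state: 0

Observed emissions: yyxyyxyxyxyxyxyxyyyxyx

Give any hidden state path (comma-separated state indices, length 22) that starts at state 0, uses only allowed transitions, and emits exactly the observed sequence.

  0: obs=y cand={0,2} pick 0 [start]
  1: obs=y cand={0,2} pick 0 [0->0 ok]
  2: obs=x cand={1} pick 1 [0->1 ok]
  3: obs=y cand={0,2} pick 2 [1->2 ok]
  4: obs=y cand={0,2} pick 2 [2->2 ok]
  5: obs=x cand={1} pick 1 [2->1 ok]
  6: obs=y cand={0,2} pick 2 [1->2 ok]
  7: obs=x cand={1} pick 1 [2->1 ok]
  8: obs=y cand={0,2} pick 2 [1->2 ok]
  9: obs=x cand={1} pick 1 [2->1 ok]
  10: obs=y cand={0,2} pick 2 [1->2 ok]
  11: obs=x cand={1} pick 1 [2->1 ok]
  12: obs=y cand={0,2} pick 0 [1->0 ok]
  13: obs=x cand={1} pick 1 [0->1 ok]
  14: obs=y cand={0,2} pick 2 [1->2 ok]
  15: obs=x cand={1} pick 1 [2->1 ok]
  16: obs=y cand={0,2} pick 0 [1->0 ok]
  17: obs=y cand={0,2} pick 0 [0->0 ok]
  18: obs=y cand={0,2} pick 0 [0->0 ok]
  19: obs=x cand={1} pick 1 [0->1 ok]
  20: obs=y cand={0,2} pick 2 [1->2 ok]
  21: obs=x cand={1} pick 1 [2->1 ok]

0,0,1,2,2,1,2,1,2,1,2,1,0,1,2,1,0,0,0,1,2,1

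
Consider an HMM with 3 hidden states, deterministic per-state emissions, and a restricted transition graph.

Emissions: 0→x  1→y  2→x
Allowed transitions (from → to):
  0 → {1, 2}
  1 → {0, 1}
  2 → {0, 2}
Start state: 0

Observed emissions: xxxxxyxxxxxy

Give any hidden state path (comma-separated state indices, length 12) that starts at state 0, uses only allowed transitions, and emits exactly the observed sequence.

0,2,0,2,0,1,0,2,0,2,0,1

  [0] x  {0,2}  => 0  start
  [1] x  {0,2}  => 2  0->2 ok
  [2] x  {0,2}  => 0  2->0 ok
  [3] x  {0,2}  => 2  0->2 ok
  [4] x  {0,2}  => 0  2->0 ok
  [5] y  {1}  => 1  0->1 ok
  [6] x  {0,2}  => 0  1->0 ok
  [7] x  {0,2}  => 2  0->2 ok
  [8] x  {0,2}  => 0  2->0 ok
  [9] x  {0,2}  => 2  0->2 ok
  [10] x  {0,2}  => 0  2->0 ok
  [11] y  {1}  => 1  0->1 ok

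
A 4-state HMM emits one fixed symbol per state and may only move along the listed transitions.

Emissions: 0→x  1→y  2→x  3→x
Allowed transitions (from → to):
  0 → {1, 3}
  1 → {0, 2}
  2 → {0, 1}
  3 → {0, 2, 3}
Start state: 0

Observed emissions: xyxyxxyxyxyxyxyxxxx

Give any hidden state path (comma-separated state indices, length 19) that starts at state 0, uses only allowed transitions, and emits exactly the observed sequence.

  pos 0: x in {0,2,3}, choose 0; start
  pos 1: y in {1}, choose 1; 0->1 ok
  pos 2: x in {0,2,3}, choose 0; 1->0 ok
  pos 3: y in {1}, choose 1; 0->1 ok
  pos 4: x in {0,2,3}, choose 2; 1->2 ok
  pos 5: x in {0,2,3}, choose 0; 2->0 ok
  pos 6: y in {1}, choose 1; 0->1 ok
  pos 7: x in {0,2,3}, choose 0; 1->0 ok
  pos 8: y in {1}, choose 1; 0->1 ok
  pos 9: x in {0,2,3}, choose 0; 1->0 ok
  pos 10: y in {1}, choose 1; 0->1 ok
  pos 11: x in {0,2,3}, choose 2; 1->2 ok
  pos 12: y in {1}, choose 1; 2->1 ok
  pos 13: x in {0,2,3}, choose 2; 1->2 ok
  pos 14: y in {1}, choose 1; 2->1 ok
  pos 15: x in {0,2,3}, choose 2; 1->2 ok
  pos 16: x in {0,2,3}, choose 0; 2->0 ok
  pos 17: x in {0,2,3}, choose 3; 0->3 ok
  pos 18: x in {0,2,3}, choose 3; 3->3 ok

0,1,0,1,2,0,1,0,1,0,1,2,1,2,1,2,0,3,3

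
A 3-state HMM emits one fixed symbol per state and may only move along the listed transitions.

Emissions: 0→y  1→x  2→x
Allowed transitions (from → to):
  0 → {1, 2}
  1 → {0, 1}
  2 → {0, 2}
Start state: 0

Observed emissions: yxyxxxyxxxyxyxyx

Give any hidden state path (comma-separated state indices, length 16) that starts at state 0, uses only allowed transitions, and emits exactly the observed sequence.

0,2,0,1,1,1,0,2,2,2,0,2,0,2,0,1

  pos 0: y in {0}, choose 0; start
  pos 1: x in {1,2}, choose 2; 0->2 ok
  pos 2: y in {0}, choose 0; 2->0 ok
  pos 3: x in {1,2}, choose 1; 0->1 ok
  pos 4: x in {1,2}, choose 1; 1->1 ok
  pos 5: x in {1,2}, choose 1; 1->1 ok
  pos 6: y in {0}, choose 0; 1->0 ok
  pos 7: x in {1,2}, choose 2; 0->2 ok
  pos 8: x in {1,2}, choose 2; 2->2 ok
  pos 9: x in {1,2}, choose 2; 2->2 ok
  pos 10: y in {0}, choose 0; 2->0 ok
  pos 11: x in {1,2}, choose 2; 0->2 ok
  pos 12: y in {0}, choose 0; 2->0 ok
  pos 13: x in {1,2}, choose 2; 0->2 ok
  pos 14: y in {0}, choose 0; 2->0 ok
  pos 15: x in {1,2}, choose 1; 0->1 ok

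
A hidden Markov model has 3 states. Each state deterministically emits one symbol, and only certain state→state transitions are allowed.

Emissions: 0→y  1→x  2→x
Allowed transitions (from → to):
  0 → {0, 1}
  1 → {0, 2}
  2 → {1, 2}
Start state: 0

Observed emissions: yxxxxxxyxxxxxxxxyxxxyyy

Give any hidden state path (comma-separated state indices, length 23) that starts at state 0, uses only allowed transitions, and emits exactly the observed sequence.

  0: obs=y cand={0} pick 0 [start]
  1: obs=x cand={1,2} pick 1 [0->1 ok]
  2: obs=x cand={1,2} pick 2 [1->2 ok]
  3: obs=x cand={1,2} pick 2 [2->2 ok]
  4: obs=x cand={1,2} pick 1 [2->1 ok]
  5: obs=x cand={1,2} pick 2 [1->2 ok]
  6: obs=x cand={1,2} pick 1 [2->1 ok]
  7: obs=y cand={0} pick 0 [1->0 ok]
  8: obs=x cand={1,2} pick 1 [0->1 ok]
  9: obs=x cand={1,2} pick 2 [1->2 ok]
  10: obs=x cand={1,2} pick 2 [2->2 ok]
  11: obs=x cand={1,2} pick 2 [2->2 ok]
  12: obs=x cand={1,2} pick 2 [2->2 ok]
  13: obs=x cand={1,2} pick 1 [2->1 ok]
  14: obs=x cand={1,2} pick 2 [1->2 ok]
  15: obs=x cand={1,2} pick 1 [2->1 ok]
  16: obs=y cand={0} pick 0 [1->0 ok]
  17: obs=x cand={1,2} pick 1 [0->1 ok]
  18: obs=x cand={1,2} pick 2 [1->2 ok]
  19: obs=x cand={1,2} pick 1 [2->1 ok]
  20: obs=y cand={0} pick 0 [1->0 ok]
  21: obs=y cand={0} pick 0 [0->0 ok]
  22: obs=y cand={0} pick 0 [0->0 ok]

0,1,2,2,1,2,1,0,1,2,2,2,2,1,2,1,0,1,2,1,0,0,0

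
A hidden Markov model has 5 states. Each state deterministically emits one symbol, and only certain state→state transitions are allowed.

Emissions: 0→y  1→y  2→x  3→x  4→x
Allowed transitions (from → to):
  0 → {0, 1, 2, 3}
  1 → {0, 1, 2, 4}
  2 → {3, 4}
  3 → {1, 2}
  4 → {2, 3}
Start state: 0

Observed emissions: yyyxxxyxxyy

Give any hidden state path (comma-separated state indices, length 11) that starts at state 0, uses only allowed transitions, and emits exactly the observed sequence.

0,0,0,2,4,3,1,2,3,1,1

  pos 0: y in {0,1}, choose 0; start
  pos 1: y in {0,1}, choose 0; 0->0 ok
  pos 2: y in {0,1}, choose 0; 0->0 ok
  pos 3: x in {2,3,4}, choose 2; 0->2 ok
  pos 4: x in {2,3,4}, choose 4; 2->4 ok
  pos 5: x in {2,3,4}, choose 3; 4->3 ok
  pos 6: y in {0,1}, choose 1; 3->1 ok
  pos 7: x in {2,3,4}, choose 2; 1->2 ok
  pos 8: x in {2,3,4}, choose 3; 2->3 ok
  pos 9: y in {0,1}, choose 1; 3->1 ok
  pos 10: y in {0,1}, choose 1; 1->1 ok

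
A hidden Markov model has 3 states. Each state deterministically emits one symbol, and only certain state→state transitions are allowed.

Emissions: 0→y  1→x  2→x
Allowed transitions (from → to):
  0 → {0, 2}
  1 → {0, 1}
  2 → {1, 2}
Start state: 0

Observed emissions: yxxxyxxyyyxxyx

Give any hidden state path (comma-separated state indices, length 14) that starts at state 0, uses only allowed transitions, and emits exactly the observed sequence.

  [0] y  {0}  => 0  start
  [1] x  {1,2}  => 2  0->2 ok
  [2] x  {1,2}  => 2  2->2 ok
  [3] x  {1,2}  => 1  2->1 ok
  [4] y  {0}  => 0  1->0 ok
  [5] x  {1,2}  => 2  0->2 ok
  [6] x  {1,2}  => 1  2->1 ok
  [7] y  {0}  => 0  1->0 ok
  [8] y  {0}  => 0  0->0 ok
  [9] y  {0}  => 0  0->0 ok
  [10] x  {1,2}  => 2  0->2 ok
  [11] x  {1,2}  => 1  2->1 ok
  [12] y  {0}  => 0  1->0 ok
  [13] x  {1,2}  => 2  0->2 ok

0,2,2,1,0,2,1,0,0,0,2,1,0,2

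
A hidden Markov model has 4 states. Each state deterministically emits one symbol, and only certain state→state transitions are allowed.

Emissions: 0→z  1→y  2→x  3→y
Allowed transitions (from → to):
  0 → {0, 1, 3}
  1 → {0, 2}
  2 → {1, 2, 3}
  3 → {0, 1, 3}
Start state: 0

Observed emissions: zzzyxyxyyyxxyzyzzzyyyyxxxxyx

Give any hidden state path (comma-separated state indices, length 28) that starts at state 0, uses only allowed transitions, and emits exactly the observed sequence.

0,0,0,1,2,1,2,3,3,1,2,2,3,0,1,0,0,0,3,3,3,1,2,2,2,2,1,2

  pos 0: z in {0}, choose 0; start
  pos 1: z in {0}, choose 0; 0->0 ok
  pos 2: z in {0}, choose 0; 0->0 ok
  pos 3: y in {1,3}, choose 1; 0->1 ok
  pos 4: x in {2}, choose 2; 1->2 ok
  pos 5: y in {1,3}, choose 1; 2->1 ok
  pos 6: x in {2}, choose 2; 1->2 ok
  pos 7: y in {1,3}, choose 3; 2->3 ok
  pos 8: y in {1,3}, choose 3; 3->3 ok
  pos 9: y in {1,3}, choose 1; 3->1 ok
  pos 10: x in {2}, choose 2; 1->2 ok
  pos 11: x in {2}, choose 2; 2->2 ok
  pos 12: y in {1,3}, choose 3; 2->3 ok
  pos 13: z in {0}, choose 0; 3->0 ok
  pos 14: y in {1,3}, choose 1; 0->1 ok
  pos 15: z in {0}, choose 0; 1->0 ok
  pos 16: z in {0}, choose 0; 0->0 ok
  pos 17: z in {0}, choose 0; 0->0 ok
  pos 18: y in {1,3}, choose 3; 0->3 ok
  pos 19: y in {1,3}, choose 3; 3->3 ok
  pos 20: y in {1,3}, choose 3; 3->3 ok
  pos 21: y in {1,3}, choose 1; 3->1 ok
  pos 22: x in {2}, choose 2; 1->2 ok
  pos 23: x in {2}, choose 2; 2->2 ok
  pos 24: x in {2}, choose 2; 2->2 ok
  pos 25: x in {2}, choose 2; 2->2 ok
  pos 26: y in {1,3}, choose 1; 2->1 ok
  pos 27: x in {2}, choose 2; 1->2 ok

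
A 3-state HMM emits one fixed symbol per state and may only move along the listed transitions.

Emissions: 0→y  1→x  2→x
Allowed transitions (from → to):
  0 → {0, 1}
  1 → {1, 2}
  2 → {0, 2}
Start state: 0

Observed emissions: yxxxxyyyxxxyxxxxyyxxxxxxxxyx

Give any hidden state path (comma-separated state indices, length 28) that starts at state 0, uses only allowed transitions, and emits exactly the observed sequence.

0,1,1,1,2,0,0,0,1,2,2,0,1,1,2,2,0,0,1,1,1,1,1,2,2,2,0,1

  t0 'y' -> {0}, take 0 (start)
  t1 'x' -> {1,2}, take 1 (0->1 ok)
  t2 'x' -> {1,2}, take 1 (1->1 ok)
  t3 'x' -> {1,2}, take 1 (1->1 ok)
  t4 'x' -> {1,2}, take 2 (1->2 ok)
  t5 'y' -> {0}, take 0 (2->0 ok)
  t6 'y' -> {0}, take 0 (0->0 ok)
  t7 'y' -> {0}, take 0 (0->0 ok)
  t8 'x' -> {1,2}, take 1 (0->1 ok)
  t9 'x' -> {1,2}, take 2 (1->2 ok)
  t10 'x' -> {1,2}, take 2 (2->2 ok)
  t11 'y' -> {0}, take 0 (2->0 ok)
  t12 'x' -> {1,2}, take 1 (0->1 ok)
  t13 'x' -> {1,2}, take 1 (1->1 ok)
  t14 'x' -> {1,2}, take 2 (1->2 ok)
  t15 'x' -> {1,2}, take 2 (2->2 ok)
  t16 'y' -> {0}, take 0 (2->0 ok)
  t17 'y' -> {0}, take 0 (0->0 ok)
  t18 'x' -> {1,2}, take 1 (0->1 ok)
  t19 'x' -> {1,2}, take 1 (1->1 ok)
  t20 'x' -> {1,2}, take 1 (1->1 ok)
  t21 'x' -> {1,2}, take 1 (1->1 ok)
  t22 'x' -> {1,2}, take 1 (1->1 ok)
  t23 'x' -> {1,2}, take 2 (1->2 ok)
  t24 'x' -> {1,2}, take 2 (2->2 ok)
  t25 'x' -> {1,2}, take 2 (2->2 ok)
  t26 'y' -> {0}, take 0 (2->0 ok)
  t27 'x' -> {1,2}, take 1 (0->1 ok)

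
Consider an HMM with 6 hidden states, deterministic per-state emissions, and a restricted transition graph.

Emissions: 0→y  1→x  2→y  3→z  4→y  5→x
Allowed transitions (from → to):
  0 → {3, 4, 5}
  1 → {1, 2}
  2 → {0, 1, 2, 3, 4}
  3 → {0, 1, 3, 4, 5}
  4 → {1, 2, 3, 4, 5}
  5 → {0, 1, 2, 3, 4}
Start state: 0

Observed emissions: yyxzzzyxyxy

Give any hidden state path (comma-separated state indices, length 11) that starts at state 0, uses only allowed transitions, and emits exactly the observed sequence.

0,4,5,3,3,3,4,1,2,1,2

  [0] y  {0,2,4}  => 0  start
  [1] y  {0,2,4}  => 4  0->4 ok
  [2] x  {1,5}  => 5  4->5 ok
  [3] z  {3}  => 3  5->3 ok
  [4] z  {3}  => 3  3->3 ok
  [5] z  {3}  => 3  3->3 ok
  [6] y  {0,2,4}  => 4  3->4 ok
  [7] x  {1,5}  => 1  4->1 ok
  [8] y  {0,2,4}  => 2  1->2 ok
  [9] x  {1,5}  => 1  2->1 ok
  [10] y  {0,2,4}  => 2  1->2 ok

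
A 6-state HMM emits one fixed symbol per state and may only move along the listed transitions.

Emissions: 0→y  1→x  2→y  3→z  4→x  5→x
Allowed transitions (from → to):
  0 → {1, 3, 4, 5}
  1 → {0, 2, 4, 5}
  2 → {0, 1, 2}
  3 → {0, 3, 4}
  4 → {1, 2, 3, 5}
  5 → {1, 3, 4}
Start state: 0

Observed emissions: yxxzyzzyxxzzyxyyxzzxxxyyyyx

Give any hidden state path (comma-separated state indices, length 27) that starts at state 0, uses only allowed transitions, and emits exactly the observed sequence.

  [0] y  {0,2}  => 0  start
  [1] x  {1,4,5}  => 1  0->1 ok
  [2] x  {1,4,5}  => 4  1->4 ok
  [3] z  {3}  => 3  4->3 ok
  [4] y  {0,2}  => 0  3->0 ok
  [5] z  {3}  => 3  0->3 ok
  [6] z  {3}  => 3  3->3 ok
  [7] y  {0,2}  => 0  3->0 ok
  [8] x  {1,4,5}  => 1  0->1 ok
  [9] x  {1,4,5}  => 5  1->5 ok
  [10] z  {3}  => 3  5->3 ok
  [11] z  {3}  => 3  3->3 ok
  [12] y  {0,2}  => 0  3->0 ok
  [13] x  {1,4,5}  => 4  0->4 ok
  [14] y  {0,2}  => 2  4->2 ok
  [15] y  {0,2}  => 0  2->0 ok
  [16] x  {1,4,5}  => 5  0->5 ok
  [17] z  {3}  => 3  5->3 ok
  [18] z  {3}  => 3  3->3 ok
  [19] x  {1,4,5}  => 4  3->4 ok
  [20] x  {1,4,5}  => 1  4->1 ok
  [21] x  {1,4,5}  => 4  1->4 ok
  [22] y  {0,2}  => 2  4->2 ok
  [23] y  {0,2}  => 2  2->2 ok
  [24] y  {0,2}  => 2  2->2 ok
  [25] y  {0,2}  => 0  2->0 ok
  [26] x  {1,4,5}  => 4  0->4 ok

0,1,4,3,0,3,3,0,1,5,3,3,0,4,2,0,5,3,3,4,1,4,2,2,2,0,4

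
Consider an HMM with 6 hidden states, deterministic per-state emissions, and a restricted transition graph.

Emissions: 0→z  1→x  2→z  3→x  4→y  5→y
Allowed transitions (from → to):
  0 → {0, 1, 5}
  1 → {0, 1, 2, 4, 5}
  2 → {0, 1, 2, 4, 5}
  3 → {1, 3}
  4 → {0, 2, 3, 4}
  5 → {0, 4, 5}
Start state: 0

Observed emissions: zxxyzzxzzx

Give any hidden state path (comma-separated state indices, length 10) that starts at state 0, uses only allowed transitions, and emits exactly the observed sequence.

0,1,1,4,0,0,1,2,2,1

  t0 'z' -> {0,2}, take 0 (start)
  t1 'x' -> {1,3}, take 1 (0->1 ok)
  t2 'x' -> {1,3}, take 1 (1->1 ok)
  t3 'y' -> {4,5}, take 4 (1->4 ok)
  t4 'z' -> {0,2}, take 0 (4->0 ok)
  t5 'z' -> {0,2}, take 0 (0->0 ok)
  t6 'x' -> {1,3}, take 1 (0->1 ok)
  t7 'z' -> {0,2}, take 2 (1->2 ok)
  t8 'z' -> {0,2}, take 2 (2->2 ok)
  t9 'x' -> {1,3}, take 1 (2->1 ok)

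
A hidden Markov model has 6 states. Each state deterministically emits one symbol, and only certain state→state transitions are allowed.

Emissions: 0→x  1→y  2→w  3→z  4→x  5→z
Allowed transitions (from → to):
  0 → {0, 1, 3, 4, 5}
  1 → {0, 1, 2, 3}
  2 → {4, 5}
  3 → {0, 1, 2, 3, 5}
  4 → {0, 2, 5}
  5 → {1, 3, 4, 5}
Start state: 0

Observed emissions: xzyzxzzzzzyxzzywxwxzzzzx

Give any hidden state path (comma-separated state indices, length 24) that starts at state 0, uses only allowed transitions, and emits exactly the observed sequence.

  t0 'x' -> {0,4}, take 0 (start)
  t1 'z' -> {3,5}, take 3 (0->3 ok)
  t2 'y' -> {1}, take 1 (3->1 ok)
  t3 'z' -> {3,5}, take 3 (1->3 ok)
  t4 'x' -> {0,4}, take 0 (3->0 ok)
  t5 'z' -> {3,5}, take 5 (0->5 ok)
  t6 'z' -> {3,5}, take 5 (5->5 ok)
  t7 'z' -> {3,5}, take 5 (5->5 ok)
  t8 'z' -> {3,5}, take 3 (5->3 ok)
  t9 'z' -> {3,5}, take 5 (3->5 ok)
  t10 'y' -> {1}, take 1 (5->1 ok)
  t11 'x' -> {0,4}, take 0 (1->0 ok)
  t12 'z' -> {3,5}, take 3 (0->3 ok)
  t13 'z' -> {3,5}, take 5 (3->5 ok)
  t14 'y' -> {1}, take 1 (5->1 ok)
  t15 'w' -> {2}, take 2 (1->2 ok)
  t16 'x' -> {0,4}, take 4 (2->4 ok)
  t17 'w' -> {2}, take 2 (4->2 ok)
  t18 'x' -> {0,4}, take 4 (2->4 ok)
  t19 'z' -> {3,5}, take 5 (4->5 ok)
  t20 'z' -> {3,5}, take 5 (5->5 ok)
  t21 'z' -> {3,5}, take 3 (5->3 ok)
  t22 'z' -> {3,5}, take 3 (3->3 ok)
  t23 'x' -> {0,4}, take 0 (3->0 ok)

0,3,1,3,0,5,5,5,3,5,1,0,3,5,1,2,4,2,4,5,5,3,3,0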